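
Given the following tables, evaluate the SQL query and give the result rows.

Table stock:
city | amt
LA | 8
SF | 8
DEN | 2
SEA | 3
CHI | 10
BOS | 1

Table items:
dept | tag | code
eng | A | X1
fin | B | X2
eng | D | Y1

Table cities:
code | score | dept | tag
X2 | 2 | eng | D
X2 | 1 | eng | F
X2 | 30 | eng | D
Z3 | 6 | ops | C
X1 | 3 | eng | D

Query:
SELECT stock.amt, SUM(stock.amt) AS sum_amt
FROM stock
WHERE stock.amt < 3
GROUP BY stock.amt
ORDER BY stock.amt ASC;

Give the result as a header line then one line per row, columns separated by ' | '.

== RESULT ==
stock.amt | sum_amt
1 | 1
2 | 2

Derivation:
After WHERE (2 rows):
stock.city | stock.amt
DEN | 2
BOS | 1
After GROUP BY (2 rows):
stock.amt | sum_amt
2 | 2
1 | 1
After ORDER BY (2 rows):
stock.amt | sum_amt
1 | 1
2 | 2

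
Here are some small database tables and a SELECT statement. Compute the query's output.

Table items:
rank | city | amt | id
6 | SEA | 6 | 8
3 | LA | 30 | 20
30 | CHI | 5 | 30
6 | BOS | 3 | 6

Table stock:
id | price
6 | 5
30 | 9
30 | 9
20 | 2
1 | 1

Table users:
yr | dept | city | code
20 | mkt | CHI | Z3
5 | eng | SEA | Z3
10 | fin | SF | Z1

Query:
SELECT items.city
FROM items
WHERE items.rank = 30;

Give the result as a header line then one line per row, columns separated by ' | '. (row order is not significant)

== RESULT ==
items.city
CHI

Derivation:
After WHERE (1 rows):
items.rank | items.city | items.amt | items.id
30 | CHI | 5 | 30
After SELECT (1 rows):
items.city
CHI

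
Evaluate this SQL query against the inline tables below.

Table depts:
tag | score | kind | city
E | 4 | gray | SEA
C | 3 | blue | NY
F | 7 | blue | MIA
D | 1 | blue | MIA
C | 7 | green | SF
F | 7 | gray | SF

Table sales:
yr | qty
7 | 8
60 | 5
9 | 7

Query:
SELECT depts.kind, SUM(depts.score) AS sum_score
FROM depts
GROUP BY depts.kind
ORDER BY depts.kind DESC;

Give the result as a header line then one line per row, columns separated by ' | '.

After GROUP BY (3 rows):
depts.kind | sum_score
gray | 11
blue | 11
green | 7
After ORDER BY (3 rows):
depts.kind | sum_score
green | 7
gray | 11
blue | 11

== RESULT ==
depts.kind | sum_score
green | 7
gray | 11
blue | 11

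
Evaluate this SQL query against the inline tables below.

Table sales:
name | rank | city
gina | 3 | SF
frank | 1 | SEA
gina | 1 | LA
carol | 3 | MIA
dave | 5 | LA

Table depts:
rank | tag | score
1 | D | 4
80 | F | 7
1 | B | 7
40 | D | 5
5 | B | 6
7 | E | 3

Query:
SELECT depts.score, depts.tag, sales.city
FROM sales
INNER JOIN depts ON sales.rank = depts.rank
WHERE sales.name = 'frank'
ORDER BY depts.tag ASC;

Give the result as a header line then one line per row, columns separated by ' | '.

After JOIN depts (5 rows):
sales.name | sales.rank | sales.city | depts.rank | depts.tag | depts.score
frank | 1 | SEA | 1 | D | 4
frank | 1 | SEA | 1 | B | 7
gina | 1 | LA | 1 | D | 4
gina | 1 | LA | 1 | B | 7
dave | 5 | LA | 5 | B | 6
After WHERE (2 rows):
sales.name | sales.rank | sales.city | depts.rank | depts.tag | depts.score
frank | 1 | SEA | 1 | D | 4
frank | 1 | SEA | 1 | B | 7
After SELECT (2 rows):
depts.score | depts.tag | sales.city
4 | D | SEA
7 | B | SEA
After ORDER BY (2 rows):
depts.score | depts.tag | sales.city
7 | B | SEA
4 | D | SEA

== RESULT ==
depts.score | depts.tag | sales.city
7 | B | SEA
4 | D | SEA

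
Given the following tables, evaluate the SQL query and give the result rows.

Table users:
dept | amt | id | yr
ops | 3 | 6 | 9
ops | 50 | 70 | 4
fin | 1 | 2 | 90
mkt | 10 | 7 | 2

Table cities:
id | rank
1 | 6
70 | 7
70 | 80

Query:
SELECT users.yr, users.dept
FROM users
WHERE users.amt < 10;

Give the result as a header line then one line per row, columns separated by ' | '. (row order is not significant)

After WHERE (2 rows):
users.dept | users.amt | users.id | users.yr
ops | 3 | 6 | 9
fin | 1 | 2 | 90
After SELECT (2 rows):
users.yr | users.dept
9 | ops
90 | fin

== RESULT ==
users.yr | users.dept
9 | ops
90 | fin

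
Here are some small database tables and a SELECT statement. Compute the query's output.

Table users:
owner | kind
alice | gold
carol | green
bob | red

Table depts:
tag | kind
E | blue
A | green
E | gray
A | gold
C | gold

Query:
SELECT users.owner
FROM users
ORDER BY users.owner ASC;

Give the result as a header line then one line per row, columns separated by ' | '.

After SELECT (3 rows):
users.owner
alice
carol
bob
After ORDER BY (3 rows):
users.owner
alice
bob
carol

== RESULT ==
users.owner
alice
bob
carol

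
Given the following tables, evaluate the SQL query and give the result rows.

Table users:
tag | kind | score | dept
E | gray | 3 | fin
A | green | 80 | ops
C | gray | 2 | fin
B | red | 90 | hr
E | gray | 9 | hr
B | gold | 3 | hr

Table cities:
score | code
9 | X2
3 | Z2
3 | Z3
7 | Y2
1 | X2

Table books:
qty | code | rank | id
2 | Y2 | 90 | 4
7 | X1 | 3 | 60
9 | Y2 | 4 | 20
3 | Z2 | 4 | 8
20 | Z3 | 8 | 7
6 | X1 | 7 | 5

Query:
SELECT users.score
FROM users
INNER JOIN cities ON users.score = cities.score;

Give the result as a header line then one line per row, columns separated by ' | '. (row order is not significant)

== RESULT ==
users.score
3
3
9
3
3

Derivation:
After JOIN cities (5 rows):
users.tag | users.kind | users.score | users.dept | cities.score | cities.code
E | gray | 3 | fin | 3 | Z2
E | gray | 3 | fin | 3 | Z3
E | gray | 9 | hr | 9 | X2
B | gold | 3 | hr | 3 | Z2
B | gold | 3 | hr | 3 | Z3
After SELECT (5 rows):
users.score
3
3
9
3
3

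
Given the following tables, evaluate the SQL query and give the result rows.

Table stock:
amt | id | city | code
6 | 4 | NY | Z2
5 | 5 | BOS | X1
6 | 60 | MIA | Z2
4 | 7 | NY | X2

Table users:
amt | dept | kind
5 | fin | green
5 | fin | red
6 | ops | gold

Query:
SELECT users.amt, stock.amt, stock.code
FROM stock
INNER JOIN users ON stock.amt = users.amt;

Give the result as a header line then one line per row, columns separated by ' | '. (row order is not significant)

After JOIN users (4 rows):
stock.amt | stock.id | stock.city | stock.code | users.amt | users.dept | users.kind
6 | 4 | NY | Z2 | 6 | ops | gold
5 | 5 | BOS | X1 | 5 | fin | green
5 | 5 | BOS | X1 | 5 | fin | red
6 | 60 | MIA | Z2 | 6 | ops | gold
After SELECT (4 rows):
users.amt | stock.amt | stock.code
6 | 6 | Z2
5 | 5 | X1
5 | 5 | X1
6 | 6 | Z2

== RESULT ==
users.amt | stock.amt | stock.code
6 | 6 | Z2
5 | 5 | X1
5 | 5 | X1
6 | 6 | Z2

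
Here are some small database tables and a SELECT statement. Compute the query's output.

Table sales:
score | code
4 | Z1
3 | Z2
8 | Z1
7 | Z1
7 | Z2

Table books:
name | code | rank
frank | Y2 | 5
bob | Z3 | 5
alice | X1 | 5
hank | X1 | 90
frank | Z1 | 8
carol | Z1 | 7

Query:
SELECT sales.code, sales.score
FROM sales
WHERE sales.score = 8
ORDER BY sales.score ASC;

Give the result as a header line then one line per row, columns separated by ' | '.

== RESULT ==
sales.code | sales.score
Z1 | 8

Derivation:
After WHERE (1 rows):
sales.score | sales.code
8 | Z1
After SELECT (1 rows):
sales.code | sales.score
Z1 | 8
After ORDER BY (1 rows):
sales.code | sales.score
Z1 | 8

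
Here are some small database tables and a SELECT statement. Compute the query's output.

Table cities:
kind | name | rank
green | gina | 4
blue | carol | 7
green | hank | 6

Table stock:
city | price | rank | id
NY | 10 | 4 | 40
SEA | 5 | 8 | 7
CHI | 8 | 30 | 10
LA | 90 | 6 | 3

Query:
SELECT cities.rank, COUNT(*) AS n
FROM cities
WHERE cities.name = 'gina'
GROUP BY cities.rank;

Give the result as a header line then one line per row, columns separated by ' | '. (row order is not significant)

After WHERE (1 rows):
cities.kind | cities.name | cities.rank
green | gina | 4
After GROUP BY (1 rows):
cities.rank | n
4 | 1

== RESULT ==
cities.rank | n
4 | 1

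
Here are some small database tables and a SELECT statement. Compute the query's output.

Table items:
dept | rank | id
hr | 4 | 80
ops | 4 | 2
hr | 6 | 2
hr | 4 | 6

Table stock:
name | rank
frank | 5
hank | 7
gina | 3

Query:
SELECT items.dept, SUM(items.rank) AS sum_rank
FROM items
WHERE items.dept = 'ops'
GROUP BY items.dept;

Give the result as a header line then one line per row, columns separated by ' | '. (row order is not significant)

After WHERE (1 rows):
items.dept | items.rank | items.id
ops | 4 | 2
After GROUP BY (1 rows):
items.dept | sum_rank
ops | 4

== RESULT ==
items.dept | sum_rank
ops | 4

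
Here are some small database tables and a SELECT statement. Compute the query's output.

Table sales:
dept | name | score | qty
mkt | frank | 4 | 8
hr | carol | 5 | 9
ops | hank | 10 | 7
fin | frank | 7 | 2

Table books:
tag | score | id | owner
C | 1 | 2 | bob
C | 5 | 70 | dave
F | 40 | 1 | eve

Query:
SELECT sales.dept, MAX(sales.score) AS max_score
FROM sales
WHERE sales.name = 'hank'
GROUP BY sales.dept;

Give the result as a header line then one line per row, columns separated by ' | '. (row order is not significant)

After WHERE (1 rows):
sales.dept | sales.name | sales.score | sales.qty
ops | hank | 10 | 7
After GROUP BY (1 rows):
sales.dept | max_score
ops | 10

== RESULT ==
sales.dept | max_score
ops | 10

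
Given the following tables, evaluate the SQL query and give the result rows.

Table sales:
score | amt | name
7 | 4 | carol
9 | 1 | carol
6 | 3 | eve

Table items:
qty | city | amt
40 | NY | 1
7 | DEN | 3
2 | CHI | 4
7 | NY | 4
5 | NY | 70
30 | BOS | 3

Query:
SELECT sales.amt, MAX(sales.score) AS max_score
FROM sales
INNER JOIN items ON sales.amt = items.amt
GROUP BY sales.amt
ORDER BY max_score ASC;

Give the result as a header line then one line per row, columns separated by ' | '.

== RESULT ==
sales.amt | max_score
3 | 6
4 | 7
1 | 9

Derivation:
After JOIN items (5 rows):
sales.score | sales.amt | sales.name | items.qty | items.city | items.amt
7 | 4 | carol | 2 | CHI | 4
7 | 4 | carol | 7 | NY | 4
9 | 1 | carol | 40 | NY | 1
6 | 3 | eve | 7 | DEN | 3
6 | 3 | eve | 30 | BOS | 3
After GROUP BY (3 rows):
sales.amt | max_score
4 | 7
1 | 9
3 | 6
After ORDER BY (3 rows):
sales.amt | max_score
3 | 6
4 | 7
1 | 9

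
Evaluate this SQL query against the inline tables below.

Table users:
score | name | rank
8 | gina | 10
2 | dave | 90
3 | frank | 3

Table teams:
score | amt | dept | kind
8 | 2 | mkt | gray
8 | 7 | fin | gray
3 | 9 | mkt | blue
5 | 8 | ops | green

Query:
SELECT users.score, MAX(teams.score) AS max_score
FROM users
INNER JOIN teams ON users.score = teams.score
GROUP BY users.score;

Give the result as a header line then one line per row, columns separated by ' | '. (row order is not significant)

After JOIN teams (3 rows):
users.score | users.name | users.rank | teams.score | teams.amt | teams.dept | teams.kind
8 | gina | 10 | 8 | 2 | mkt | gray
8 | gina | 10 | 8 | 7 | fin | gray
3 | frank | 3 | 3 | 9 | mkt | blue
After GROUP BY (2 rows):
users.score | max_score
8 | 8
3 | 3

== RESULT ==
users.score | max_score
8 | 8
3 | 3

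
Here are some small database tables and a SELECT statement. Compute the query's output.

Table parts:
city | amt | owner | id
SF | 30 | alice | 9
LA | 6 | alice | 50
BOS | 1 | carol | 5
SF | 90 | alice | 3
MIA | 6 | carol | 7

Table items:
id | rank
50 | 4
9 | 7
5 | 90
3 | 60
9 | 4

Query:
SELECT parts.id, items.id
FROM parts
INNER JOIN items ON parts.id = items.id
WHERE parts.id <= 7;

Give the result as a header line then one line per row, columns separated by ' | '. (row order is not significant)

== RESULT ==
parts.id | items.id
5 | 5
3 | 3

Derivation:
After JOIN items (5 rows):
parts.city | parts.amt | parts.owner | parts.id | items.id | items.rank
SF | 30 | alice | 9 | 9 | 7
SF | 30 | alice | 9 | 9 | 4
LA | 6 | alice | 50 | 50 | 4
BOS | 1 | carol | 5 | 5 | 90
SF | 90 | alice | 3 | 3 | 60
After WHERE (2 rows):
parts.city | parts.amt | parts.owner | parts.id | items.id | items.rank
BOS | 1 | carol | 5 | 5 | 90
SF | 90 | alice | 3 | 3 | 60
After SELECT (2 rows):
parts.id | items.id
5 | 5
3 | 3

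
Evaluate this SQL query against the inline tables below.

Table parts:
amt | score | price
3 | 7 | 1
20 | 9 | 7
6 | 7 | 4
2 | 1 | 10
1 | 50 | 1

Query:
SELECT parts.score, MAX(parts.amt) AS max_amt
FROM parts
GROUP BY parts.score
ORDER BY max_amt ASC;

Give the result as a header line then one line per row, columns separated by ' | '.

== RESULT ==
parts.score | max_amt
50 | 1
1 | 2
7 | 6
9 | 20

Derivation:
After GROUP BY (4 rows):
parts.score | max_amt
7 | 6
9 | 20
1 | 2
50 | 1
After ORDER BY (4 rows):
parts.score | max_amt
50 | 1
1 | 2
7 | 6
9 | 20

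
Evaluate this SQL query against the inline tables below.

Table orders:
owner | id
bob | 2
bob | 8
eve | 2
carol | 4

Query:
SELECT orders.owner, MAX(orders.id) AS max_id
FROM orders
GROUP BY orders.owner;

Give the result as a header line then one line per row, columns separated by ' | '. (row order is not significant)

== RESULT ==
orders.owner | max_id
bob | 8
eve | 2
carol | 4

Derivation:
After GROUP BY (3 rows):
orders.owner | max_id
bob | 8
eve | 2
carol | 4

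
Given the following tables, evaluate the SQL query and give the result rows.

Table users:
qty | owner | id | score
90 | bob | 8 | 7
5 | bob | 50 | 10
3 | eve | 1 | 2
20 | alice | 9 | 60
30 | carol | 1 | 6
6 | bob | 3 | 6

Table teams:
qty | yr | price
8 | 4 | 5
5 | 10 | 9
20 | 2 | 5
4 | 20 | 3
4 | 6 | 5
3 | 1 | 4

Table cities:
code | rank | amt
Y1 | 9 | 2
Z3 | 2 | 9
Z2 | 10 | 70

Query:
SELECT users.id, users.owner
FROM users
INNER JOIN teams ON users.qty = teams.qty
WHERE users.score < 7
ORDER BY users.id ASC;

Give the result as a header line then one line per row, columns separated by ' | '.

== RESULT ==
users.id | users.owner
1 | eve

Derivation:
After JOIN teams (3 rows):
users.qty | users.owner | users.id | users.score | teams.qty | teams.yr | teams.price
5 | bob | 50 | 10 | 5 | 10 | 9
3 | eve | 1 | 2 | 3 | 1 | 4
20 | alice | 9 | 60 | 20 | 2 | 5
After WHERE (1 rows):
users.qty | users.owner | users.id | users.score | teams.qty | teams.yr | teams.price
3 | eve | 1 | 2 | 3 | 1 | 4
After SELECT (1 rows):
users.id | users.owner
1 | eve
After ORDER BY (1 rows):
users.id | users.owner
1 | eve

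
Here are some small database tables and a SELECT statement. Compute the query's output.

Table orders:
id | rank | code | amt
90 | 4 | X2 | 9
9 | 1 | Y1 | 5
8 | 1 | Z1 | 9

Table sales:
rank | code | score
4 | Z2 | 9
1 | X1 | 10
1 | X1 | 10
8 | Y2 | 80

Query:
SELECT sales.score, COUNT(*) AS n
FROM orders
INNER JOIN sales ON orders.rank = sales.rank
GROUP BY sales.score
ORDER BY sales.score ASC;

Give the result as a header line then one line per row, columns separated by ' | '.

== RESULT ==
sales.score | n
9 | 1
10 | 4

Derivation:
After JOIN sales (5 rows):
orders.id | orders.rank | orders.code | orders.amt | sales.rank | sales.code | sales.score
90 | 4 | X2 | 9 | 4 | Z2 | 9
9 | 1 | Y1 | 5 | 1 | X1 | 10
9 | 1 | Y1 | 5 | 1 | X1 | 10
8 | 1 | Z1 | 9 | 1 | X1 | 10
8 | 1 | Z1 | 9 | 1 | X1 | 10
After GROUP BY (2 rows):
sales.score | n
9 | 1
10 | 4
After ORDER BY (2 rows):
sales.score | n
9 | 1
10 | 4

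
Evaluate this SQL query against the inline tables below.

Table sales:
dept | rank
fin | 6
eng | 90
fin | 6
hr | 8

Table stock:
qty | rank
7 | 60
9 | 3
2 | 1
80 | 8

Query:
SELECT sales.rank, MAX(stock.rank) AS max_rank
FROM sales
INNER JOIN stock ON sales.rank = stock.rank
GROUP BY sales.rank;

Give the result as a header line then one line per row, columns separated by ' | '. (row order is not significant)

== RESULT ==
sales.rank | max_rank
8 | 8

Derivation:
After JOIN stock (1 rows):
sales.dept | sales.rank | stock.qty | stock.rank
hr | 8 | 80 | 8
After GROUP BY (1 rows):
sales.rank | max_rank
8 | 8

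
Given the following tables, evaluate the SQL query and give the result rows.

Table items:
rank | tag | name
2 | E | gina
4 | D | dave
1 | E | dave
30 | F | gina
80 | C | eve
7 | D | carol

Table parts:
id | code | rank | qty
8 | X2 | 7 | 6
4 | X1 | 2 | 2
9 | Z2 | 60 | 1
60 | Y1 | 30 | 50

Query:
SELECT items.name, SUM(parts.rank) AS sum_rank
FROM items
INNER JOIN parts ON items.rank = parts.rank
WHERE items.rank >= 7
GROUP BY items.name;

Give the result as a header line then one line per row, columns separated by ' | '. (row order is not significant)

After JOIN parts (3 rows):
items.rank | items.tag | items.name | parts.id | parts.code | parts.rank | parts.qty
2 | E | gina | 4 | X1 | 2 | 2
30 | F | gina | 60 | Y1 | 30 | 50
7 | D | carol | 8 | X2 | 7 | 6
After WHERE (2 rows):
items.rank | items.tag | items.name | parts.id | parts.code | parts.rank | parts.qty
30 | F | gina | 60 | Y1 | 30 | 50
7 | D | carol | 8 | X2 | 7 | 6
After GROUP BY (2 rows):
items.name | sum_rank
gina | 30
carol | 7

== RESULT ==
items.name | sum_rank
gina | 30
carol | 7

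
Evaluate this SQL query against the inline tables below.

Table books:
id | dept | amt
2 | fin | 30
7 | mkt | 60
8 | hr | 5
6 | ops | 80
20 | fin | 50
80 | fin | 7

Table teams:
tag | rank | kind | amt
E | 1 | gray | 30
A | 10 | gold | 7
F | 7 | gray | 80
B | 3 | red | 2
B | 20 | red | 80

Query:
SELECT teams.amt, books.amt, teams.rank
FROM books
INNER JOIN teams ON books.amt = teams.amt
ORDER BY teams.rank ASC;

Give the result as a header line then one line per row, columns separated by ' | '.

== RESULT ==
teams.amt | books.amt | teams.rank
30 | 30 | 1
80 | 80 | 7
7 | 7 | 10
80 | 80 | 20

Derivation:
After JOIN teams (4 rows):
books.id | books.dept | books.amt | teams.tag | teams.rank | teams.kind | teams.amt
2 | fin | 30 | E | 1 | gray | 30
6 | ops | 80 | F | 7 | gray | 80
6 | ops | 80 | B | 20 | red | 80
80 | fin | 7 | A | 10 | gold | 7
After SELECT (4 rows):
teams.amt | books.amt | teams.rank
30 | 30 | 1
80 | 80 | 7
80 | 80 | 20
7 | 7 | 10
After ORDER BY (4 rows):
teams.amt | books.amt | teams.rank
30 | 30 | 1
80 | 80 | 7
7 | 7 | 10
80 | 80 | 20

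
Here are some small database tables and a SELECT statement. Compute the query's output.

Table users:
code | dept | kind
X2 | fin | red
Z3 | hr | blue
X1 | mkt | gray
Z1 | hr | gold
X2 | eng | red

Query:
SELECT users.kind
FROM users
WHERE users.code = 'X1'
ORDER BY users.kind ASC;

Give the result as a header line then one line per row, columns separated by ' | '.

After WHERE (1 rows):
users.code | users.dept | users.kind
X1 | mkt | gray
After SELECT (1 rows):
users.kind
gray
After ORDER BY (1 rows):
users.kind
gray

== RESULT ==
users.kind
gray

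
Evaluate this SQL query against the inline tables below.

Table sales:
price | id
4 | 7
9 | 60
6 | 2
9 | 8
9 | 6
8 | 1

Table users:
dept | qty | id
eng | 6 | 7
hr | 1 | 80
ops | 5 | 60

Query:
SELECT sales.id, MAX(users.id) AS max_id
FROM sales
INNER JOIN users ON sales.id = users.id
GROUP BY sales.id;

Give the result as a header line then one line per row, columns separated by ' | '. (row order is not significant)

After JOIN users (2 rows):
sales.price | sales.id | users.dept | users.qty | users.id
4 | 7 | eng | 6 | 7
9 | 60 | ops | 5 | 60
After GROUP BY (2 rows):
sales.id | max_id
7 | 7
60 | 60

== RESULT ==
sales.id | max_id
7 | 7
60 | 60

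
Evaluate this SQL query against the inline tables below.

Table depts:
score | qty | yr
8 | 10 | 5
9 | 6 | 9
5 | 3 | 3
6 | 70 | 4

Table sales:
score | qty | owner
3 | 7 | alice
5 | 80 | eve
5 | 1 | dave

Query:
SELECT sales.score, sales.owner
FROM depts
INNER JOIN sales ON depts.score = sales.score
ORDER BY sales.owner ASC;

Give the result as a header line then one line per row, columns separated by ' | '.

== RESULT ==
sales.score | sales.owner
5 | dave
5 | eve

Derivation:
After JOIN sales (2 rows):
depts.score | depts.qty | depts.yr | sales.score | sales.qty | sales.owner
5 | 3 | 3 | 5 | 80 | eve
5 | 3 | 3 | 5 | 1 | dave
After SELECT (2 rows):
sales.score | sales.owner
5 | eve
5 | dave
After ORDER BY (2 rows):
sales.score | sales.owner
5 | dave
5 | eve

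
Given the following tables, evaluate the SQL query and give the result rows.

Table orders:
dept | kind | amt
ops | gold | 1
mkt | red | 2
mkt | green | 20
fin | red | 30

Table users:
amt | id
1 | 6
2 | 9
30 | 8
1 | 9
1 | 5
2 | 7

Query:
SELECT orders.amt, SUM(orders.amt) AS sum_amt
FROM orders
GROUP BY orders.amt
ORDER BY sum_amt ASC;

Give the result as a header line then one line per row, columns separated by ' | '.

After GROUP BY (4 rows):
orders.amt | sum_amt
1 | 1
2 | 2
20 | 20
30 | 30
After ORDER BY (4 rows):
orders.amt | sum_amt
1 | 1
2 | 2
20 | 20
30 | 30

== RESULT ==
orders.amt | sum_amt
1 | 1
2 | 2
20 | 20
30 | 30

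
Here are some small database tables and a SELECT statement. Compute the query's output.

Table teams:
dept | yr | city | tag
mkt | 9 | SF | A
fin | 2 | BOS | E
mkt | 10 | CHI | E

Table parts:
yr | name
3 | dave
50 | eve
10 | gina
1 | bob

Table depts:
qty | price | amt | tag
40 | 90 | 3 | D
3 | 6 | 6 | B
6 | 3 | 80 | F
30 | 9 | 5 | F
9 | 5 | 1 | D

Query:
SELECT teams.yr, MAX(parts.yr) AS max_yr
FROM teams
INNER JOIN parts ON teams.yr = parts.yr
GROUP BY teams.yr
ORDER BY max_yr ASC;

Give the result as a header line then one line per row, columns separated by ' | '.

== RESULT ==
teams.yr | max_yr
10 | 10

Derivation:
After JOIN parts (1 rows):
teams.dept | teams.yr | teams.city | teams.tag | parts.yr | parts.name
mkt | 10 | CHI | E | 10 | gina
After GROUP BY (1 rows):
teams.yr | max_yr
10 | 10
After ORDER BY (1 rows):
teams.yr | max_yr
10 | 10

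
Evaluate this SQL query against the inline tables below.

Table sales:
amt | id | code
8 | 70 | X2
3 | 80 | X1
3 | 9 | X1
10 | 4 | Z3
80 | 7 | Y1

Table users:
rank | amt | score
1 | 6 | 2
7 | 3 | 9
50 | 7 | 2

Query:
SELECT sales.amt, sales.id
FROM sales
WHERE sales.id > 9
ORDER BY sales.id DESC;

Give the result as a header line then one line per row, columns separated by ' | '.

After WHERE (2 rows):
sales.amt | sales.id | sales.code
8 | 70 | X2
3 | 80 | X1
After SELECT (2 rows):
sales.amt | sales.id
8 | 70
3 | 80
After ORDER BY (2 rows):
sales.amt | sales.id
3 | 80
8 | 70

== RESULT ==
sales.amt | sales.id
3 | 80
8 | 70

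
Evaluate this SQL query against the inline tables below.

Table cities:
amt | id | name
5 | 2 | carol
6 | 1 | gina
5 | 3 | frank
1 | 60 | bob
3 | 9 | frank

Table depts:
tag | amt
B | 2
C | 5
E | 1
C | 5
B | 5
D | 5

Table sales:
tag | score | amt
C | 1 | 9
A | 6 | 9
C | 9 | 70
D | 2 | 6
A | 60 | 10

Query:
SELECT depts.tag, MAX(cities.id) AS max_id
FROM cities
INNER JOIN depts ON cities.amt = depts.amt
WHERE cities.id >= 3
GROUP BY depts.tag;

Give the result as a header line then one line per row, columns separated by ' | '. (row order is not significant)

== RESULT ==
depts.tag | max_id
C | 3
B | 3
D | 3
E | 60

Derivation:
After JOIN depts (9 rows):
cities.amt | cities.id | cities.name | depts.tag | depts.amt
5 | 2 | carol | C | 5
5 | 2 | carol | C | 5
5 | 2 | carol | B | 5
5 | 2 | carol | D | 5
5 | 3 | frank | C | 5
5 | 3 | frank | C | 5
5 | 3 | frank | B | 5
5 | 3 | frank | D | 5
1 | 60 | bob | E | 1
After WHERE (5 rows):
cities.amt | cities.id | cities.name | depts.tag | depts.amt
5 | 3 | frank | C | 5
5 | 3 | frank | C | 5
5 | 3 | frank | B | 5
5 | 3 | frank | D | 5
1 | 60 | bob | E | 1
After GROUP BY (4 rows):
depts.tag | max_id
C | 3
B | 3
D | 3
E | 60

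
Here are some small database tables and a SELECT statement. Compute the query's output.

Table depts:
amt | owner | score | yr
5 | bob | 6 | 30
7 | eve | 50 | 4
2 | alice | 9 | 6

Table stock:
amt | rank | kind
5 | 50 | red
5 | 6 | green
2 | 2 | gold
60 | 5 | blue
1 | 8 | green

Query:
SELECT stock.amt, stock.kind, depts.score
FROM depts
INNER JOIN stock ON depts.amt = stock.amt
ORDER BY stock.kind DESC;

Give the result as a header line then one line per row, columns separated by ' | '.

== RESULT ==
stock.amt | stock.kind | depts.score
5 | red | 6
5 | green | 6
2 | gold | 9

Derivation:
After JOIN stock (3 rows):
depts.amt | depts.owner | depts.score | depts.yr | stock.amt | stock.rank | stock.kind
5 | bob | 6 | 30 | 5 | 50 | red
5 | bob | 6 | 30 | 5 | 6 | green
2 | alice | 9 | 6 | 2 | 2 | gold
After SELECT (3 rows):
stock.amt | stock.kind | depts.score
5 | red | 6
5 | green | 6
2 | gold | 9
After ORDER BY (3 rows):
stock.amt | stock.kind | depts.score
5 | red | 6
5 | green | 6
2 | gold | 9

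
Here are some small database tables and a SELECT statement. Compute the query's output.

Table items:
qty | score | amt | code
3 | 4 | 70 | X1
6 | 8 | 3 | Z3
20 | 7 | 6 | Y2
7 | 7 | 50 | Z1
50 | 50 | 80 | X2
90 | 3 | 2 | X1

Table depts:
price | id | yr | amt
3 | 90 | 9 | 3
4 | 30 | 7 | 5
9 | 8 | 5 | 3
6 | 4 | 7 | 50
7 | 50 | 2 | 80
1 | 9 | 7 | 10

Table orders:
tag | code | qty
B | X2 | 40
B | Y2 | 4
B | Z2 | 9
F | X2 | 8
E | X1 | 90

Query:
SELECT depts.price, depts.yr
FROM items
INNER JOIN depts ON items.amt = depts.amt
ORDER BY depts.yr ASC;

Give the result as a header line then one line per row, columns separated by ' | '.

After JOIN depts (4 rows):
items.qty | items.score | items.amt | items.code | depts.price | depts.id | depts.yr | depts.amt
6 | 8 | 3 | Z3 | 3 | 90 | 9 | 3
6 | 8 | 3 | Z3 | 9 | 8 | 5 | 3
7 | 7 | 50 | Z1 | 6 | 4 | 7 | 50
50 | 50 | 80 | X2 | 7 | 50 | 2 | 80
After SELECT (4 rows):
depts.price | depts.yr
3 | 9
9 | 5
6 | 7
7 | 2
After ORDER BY (4 rows):
depts.price | depts.yr
7 | 2
9 | 5
6 | 7
3 | 9

== RESULT ==
depts.price | depts.yr
7 | 2
9 | 5
6 | 7
3 | 9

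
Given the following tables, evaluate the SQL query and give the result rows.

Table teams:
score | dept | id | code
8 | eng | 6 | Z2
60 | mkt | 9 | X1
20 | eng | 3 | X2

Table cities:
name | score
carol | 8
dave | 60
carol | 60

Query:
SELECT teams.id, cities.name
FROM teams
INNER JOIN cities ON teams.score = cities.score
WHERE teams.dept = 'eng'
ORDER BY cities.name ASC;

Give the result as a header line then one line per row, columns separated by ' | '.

== RESULT ==
teams.id | cities.name
6 | carol

Derivation:
After JOIN cities (3 rows):
teams.score | teams.dept | teams.id | teams.code | cities.name | cities.score
8 | eng | 6 | Z2 | carol | 8
60 | mkt | 9 | X1 | dave | 60
60 | mkt | 9 | X1 | carol | 60
After WHERE (1 rows):
teams.score | teams.dept | teams.id | teams.code | cities.name | cities.score
8 | eng | 6 | Z2 | carol | 8
After SELECT (1 rows):
teams.id | cities.name
6 | carol
After ORDER BY (1 rows):
teams.id | cities.name
6 | carol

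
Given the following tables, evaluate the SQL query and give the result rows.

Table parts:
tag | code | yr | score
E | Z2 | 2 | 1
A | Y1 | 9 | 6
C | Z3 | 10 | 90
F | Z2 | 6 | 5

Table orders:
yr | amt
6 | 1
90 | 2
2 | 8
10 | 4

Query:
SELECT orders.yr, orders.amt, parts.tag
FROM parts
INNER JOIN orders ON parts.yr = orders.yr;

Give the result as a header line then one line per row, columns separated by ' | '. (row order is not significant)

== RESULT ==
orders.yr | orders.amt | parts.tag
2 | 8 | E
10 | 4 | C
6 | 1 | F

Derivation:
After JOIN orders (3 rows):
parts.tag | parts.code | parts.yr | parts.score | orders.yr | orders.amt
E | Z2 | 2 | 1 | 2 | 8
C | Z3 | 10 | 90 | 10 | 4
F | Z2 | 6 | 5 | 6 | 1
After SELECT (3 rows):
orders.yr | orders.amt | parts.tag
2 | 8 | E
10 | 4 | C
6 | 1 | F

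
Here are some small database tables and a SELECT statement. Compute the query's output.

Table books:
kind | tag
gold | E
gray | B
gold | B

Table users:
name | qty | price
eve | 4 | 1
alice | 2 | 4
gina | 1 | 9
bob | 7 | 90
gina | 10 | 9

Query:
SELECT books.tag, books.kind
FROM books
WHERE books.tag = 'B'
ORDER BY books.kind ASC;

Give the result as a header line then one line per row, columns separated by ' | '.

After WHERE (2 rows):
books.kind | books.tag
gray | B
gold | B
After SELECT (2 rows):
books.tag | books.kind
B | gray
B | gold
After ORDER BY (2 rows):
books.tag | books.kind
B | gold
B | gray

== RESULT ==
books.tag | books.kind
B | gold
B | gray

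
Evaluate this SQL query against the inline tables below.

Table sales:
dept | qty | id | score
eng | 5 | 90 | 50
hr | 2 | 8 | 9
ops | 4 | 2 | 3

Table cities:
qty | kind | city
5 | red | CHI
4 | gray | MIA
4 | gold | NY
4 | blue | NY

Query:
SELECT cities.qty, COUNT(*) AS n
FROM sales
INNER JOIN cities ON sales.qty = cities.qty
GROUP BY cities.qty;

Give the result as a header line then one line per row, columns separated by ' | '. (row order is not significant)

After JOIN cities (4 rows):
sales.dept | sales.qty | sales.id | sales.score | cities.qty | cities.kind | cities.city
eng | 5 | 90 | 50 | 5 | red | CHI
ops | 4 | 2 | 3 | 4 | gray | MIA
ops | 4 | 2 | 3 | 4 | gold | NY
ops | 4 | 2 | 3 | 4 | blue | NY
After GROUP BY (2 rows):
cities.qty | n
5 | 1
4 | 3

== RESULT ==
cities.qty | n
5 | 1
4 | 3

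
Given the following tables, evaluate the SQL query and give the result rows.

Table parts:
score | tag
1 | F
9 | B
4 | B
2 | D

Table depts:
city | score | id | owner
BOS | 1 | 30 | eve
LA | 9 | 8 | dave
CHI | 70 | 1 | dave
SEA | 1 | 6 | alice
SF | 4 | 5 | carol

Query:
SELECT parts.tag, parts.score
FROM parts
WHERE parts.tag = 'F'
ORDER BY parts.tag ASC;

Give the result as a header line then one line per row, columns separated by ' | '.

== RESULT ==
parts.tag | parts.score
F | 1

Derivation:
After WHERE (1 rows):
parts.score | parts.tag
1 | F
After SELECT (1 rows):
parts.tag | parts.score
F | 1
After ORDER BY (1 rows):
parts.tag | parts.score
F | 1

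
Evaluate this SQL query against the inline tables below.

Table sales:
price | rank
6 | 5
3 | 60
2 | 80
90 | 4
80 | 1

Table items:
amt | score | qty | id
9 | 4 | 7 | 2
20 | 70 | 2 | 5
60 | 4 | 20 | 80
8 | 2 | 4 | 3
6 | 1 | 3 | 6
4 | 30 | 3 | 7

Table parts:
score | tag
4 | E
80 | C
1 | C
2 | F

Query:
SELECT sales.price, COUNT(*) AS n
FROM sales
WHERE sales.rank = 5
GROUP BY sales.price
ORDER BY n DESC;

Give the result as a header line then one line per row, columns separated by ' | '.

== RESULT ==
sales.price | n
6 | 1

Derivation:
After WHERE (1 rows):
sales.price | sales.rank
6 | 5
After GROUP BY (1 rows):
sales.price | n
6 | 1
After ORDER BY (1 rows):
sales.price | n
6 | 1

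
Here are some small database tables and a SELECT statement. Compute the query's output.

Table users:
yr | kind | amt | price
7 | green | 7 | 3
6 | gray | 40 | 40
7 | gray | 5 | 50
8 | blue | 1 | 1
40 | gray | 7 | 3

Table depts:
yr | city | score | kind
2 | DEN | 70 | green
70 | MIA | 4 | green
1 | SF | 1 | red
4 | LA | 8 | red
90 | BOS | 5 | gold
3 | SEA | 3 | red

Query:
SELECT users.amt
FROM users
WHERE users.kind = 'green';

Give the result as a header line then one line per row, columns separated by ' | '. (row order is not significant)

After WHERE (1 rows):
users.yr | users.kind | users.amt | users.price
7 | green | 7 | 3
After SELECT (1 rows):
users.amt
7

== RESULT ==
users.amt
7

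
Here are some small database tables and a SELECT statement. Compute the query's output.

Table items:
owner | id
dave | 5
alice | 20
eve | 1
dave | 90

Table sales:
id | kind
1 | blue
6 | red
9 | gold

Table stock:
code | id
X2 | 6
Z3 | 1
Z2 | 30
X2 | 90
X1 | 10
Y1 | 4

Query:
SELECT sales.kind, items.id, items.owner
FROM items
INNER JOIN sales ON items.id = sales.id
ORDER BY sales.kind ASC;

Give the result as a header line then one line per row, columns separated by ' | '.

== RESULT ==
sales.kind | items.id | items.owner
blue | 1 | eve

Derivation:
After JOIN sales (1 rows):
items.owner | items.id | sales.id | sales.kind
eve | 1 | 1 | blue
After SELECT (1 rows):
sales.kind | items.id | items.owner
blue | 1 | eve
After ORDER BY (1 rows):
sales.kind | items.id | items.owner
blue | 1 | eve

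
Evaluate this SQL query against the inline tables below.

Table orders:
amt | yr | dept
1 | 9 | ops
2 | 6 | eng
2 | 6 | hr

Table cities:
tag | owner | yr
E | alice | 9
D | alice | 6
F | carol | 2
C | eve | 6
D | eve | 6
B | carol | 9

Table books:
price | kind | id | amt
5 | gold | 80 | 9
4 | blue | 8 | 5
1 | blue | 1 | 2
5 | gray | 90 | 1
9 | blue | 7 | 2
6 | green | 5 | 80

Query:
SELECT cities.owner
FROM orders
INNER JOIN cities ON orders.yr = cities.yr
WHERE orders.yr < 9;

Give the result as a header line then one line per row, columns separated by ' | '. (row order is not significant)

After JOIN cities (8 rows):
orders.amt | orders.yr | orders.dept | cities.tag | cities.owner | cities.yr
1 | 9 | ops | E | alice | 9
1 | 9 | ops | B | carol | 9
2 | 6 | eng | D | alice | 6
2 | 6 | eng | C | eve | 6
2 | 6 | eng | D | eve | 6
2 | 6 | hr | D | alice | 6
2 | 6 | hr | C | eve | 6
2 | 6 | hr | D | eve | 6
After WHERE (6 rows):
orders.amt | orders.yr | orders.dept | cities.tag | cities.owner | cities.yr
2 | 6 | eng | D | alice | 6
2 | 6 | eng | C | eve | 6
2 | 6 | eng | D | eve | 6
2 | 6 | hr | D | alice | 6
2 | 6 | hr | C | eve | 6
2 | 6 | hr | D | eve | 6
After SELECT (6 rows):
cities.owner
alice
eve
eve
alice
eve
eve

== RESULT ==
cities.owner
alice
eve
eve
alice
eve
eve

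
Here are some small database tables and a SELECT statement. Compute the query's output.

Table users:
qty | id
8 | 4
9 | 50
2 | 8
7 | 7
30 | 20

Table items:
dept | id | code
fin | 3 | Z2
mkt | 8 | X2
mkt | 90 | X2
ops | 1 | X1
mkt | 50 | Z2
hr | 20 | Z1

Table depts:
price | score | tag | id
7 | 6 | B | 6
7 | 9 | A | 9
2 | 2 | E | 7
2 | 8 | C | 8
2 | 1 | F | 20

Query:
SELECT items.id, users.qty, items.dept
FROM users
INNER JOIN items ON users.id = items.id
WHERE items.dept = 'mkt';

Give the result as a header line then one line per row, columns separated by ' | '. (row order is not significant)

After JOIN items (3 rows):
users.qty | users.id | items.dept | items.id | items.code
9 | 50 | mkt | 50 | Z2
2 | 8 | mkt | 8 | X2
30 | 20 | hr | 20 | Z1
After WHERE (2 rows):
users.qty | users.id | items.dept | items.id | items.code
9 | 50 | mkt | 50 | Z2
2 | 8 | mkt | 8 | X2
After SELECT (2 rows):
items.id | users.qty | items.dept
50 | 9 | mkt
8 | 2 | mkt

== RESULT ==
items.id | users.qty | items.dept
50 | 9 | mkt
8 | 2 | mkt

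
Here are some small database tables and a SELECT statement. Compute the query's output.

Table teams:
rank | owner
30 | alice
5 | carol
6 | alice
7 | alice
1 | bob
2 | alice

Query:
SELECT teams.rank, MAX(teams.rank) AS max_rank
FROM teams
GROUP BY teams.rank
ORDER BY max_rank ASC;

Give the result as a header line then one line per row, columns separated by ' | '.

After GROUP BY (6 rows):
teams.rank | max_rank
30 | 30
5 | 5
6 | 6
7 | 7
1 | 1
2 | 2
After ORDER BY (6 rows):
teams.rank | max_rank
1 | 1
2 | 2
5 | 5
6 | 6
7 | 7
30 | 30

== RESULT ==
teams.rank | max_rank
1 | 1
2 | 2
5 | 5
6 | 6
7 | 7
30 | 30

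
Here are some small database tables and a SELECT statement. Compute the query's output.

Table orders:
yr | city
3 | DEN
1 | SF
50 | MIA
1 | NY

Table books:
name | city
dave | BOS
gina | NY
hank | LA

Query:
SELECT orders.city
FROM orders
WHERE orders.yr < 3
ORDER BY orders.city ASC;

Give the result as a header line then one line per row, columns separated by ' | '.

== RESULT ==
orders.city
NY
SF

Derivation:
After WHERE (2 rows):
orders.yr | orders.city
1 | SF
1 | NY
After SELECT (2 rows):
orders.city
SF
NY
After ORDER BY (2 rows):
orders.city
NY
SF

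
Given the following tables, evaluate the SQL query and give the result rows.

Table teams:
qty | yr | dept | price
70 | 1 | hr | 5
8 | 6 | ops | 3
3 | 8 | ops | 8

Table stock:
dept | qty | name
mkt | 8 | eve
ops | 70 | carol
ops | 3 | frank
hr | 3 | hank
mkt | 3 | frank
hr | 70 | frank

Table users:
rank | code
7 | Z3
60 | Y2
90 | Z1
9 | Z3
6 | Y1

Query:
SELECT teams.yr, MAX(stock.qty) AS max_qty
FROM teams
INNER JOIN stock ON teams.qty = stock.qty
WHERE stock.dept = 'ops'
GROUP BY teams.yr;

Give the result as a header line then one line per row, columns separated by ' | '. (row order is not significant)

== RESULT ==
teams.yr | max_qty
1 | 70
8 | 3

Derivation:
After JOIN stock (6 rows):
teams.qty | teams.yr | teams.dept | teams.price | stock.dept | stock.qty | stock.name
70 | 1 | hr | 5 | ops | 70 | carol
70 | 1 | hr | 5 | hr | 70 | frank
8 | 6 | ops | 3 | mkt | 8 | eve
3 | 8 | ops | 8 | ops | 3 | frank
3 | 8 | ops | 8 | hr | 3 | hank
3 | 8 | ops | 8 | mkt | 3 | frank
After WHERE (2 rows):
teams.qty | teams.yr | teams.dept | teams.price | stock.dept | stock.qty | stock.name
70 | 1 | hr | 5 | ops | 70 | carol
3 | 8 | ops | 8 | ops | 3 | frank
After GROUP BY (2 rows):
teams.yr | max_qty
1 | 70
8 | 3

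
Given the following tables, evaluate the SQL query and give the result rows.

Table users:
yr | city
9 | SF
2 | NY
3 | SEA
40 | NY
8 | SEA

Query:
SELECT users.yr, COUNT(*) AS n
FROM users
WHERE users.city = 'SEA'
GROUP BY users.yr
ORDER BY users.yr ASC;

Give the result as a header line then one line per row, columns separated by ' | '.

After WHERE (2 rows):
users.yr | users.city
3 | SEA
8 | SEA
After GROUP BY (2 rows):
users.yr | n
3 | 1
8 | 1
After ORDER BY (2 rows):
users.yr | n
3 | 1
8 | 1

== RESULT ==
users.yr | n
3 | 1
8 | 1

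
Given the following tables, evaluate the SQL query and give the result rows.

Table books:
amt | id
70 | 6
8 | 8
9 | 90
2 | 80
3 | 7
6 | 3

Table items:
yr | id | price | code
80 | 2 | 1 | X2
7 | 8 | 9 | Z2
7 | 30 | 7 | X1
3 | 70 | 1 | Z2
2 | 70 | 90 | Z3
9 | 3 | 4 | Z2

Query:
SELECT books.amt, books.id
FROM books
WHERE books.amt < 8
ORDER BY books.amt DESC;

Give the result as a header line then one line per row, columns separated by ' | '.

After WHERE (3 rows):
books.amt | books.id
2 | 80
3 | 7
6 | 3
After SELECT (3 rows):
books.amt | books.id
2 | 80
3 | 7
6 | 3
After ORDER BY (3 rows):
books.amt | books.id
6 | 3
3 | 7
2 | 80

== RESULT ==
books.amt | books.id
6 | 3
3 | 7
2 | 80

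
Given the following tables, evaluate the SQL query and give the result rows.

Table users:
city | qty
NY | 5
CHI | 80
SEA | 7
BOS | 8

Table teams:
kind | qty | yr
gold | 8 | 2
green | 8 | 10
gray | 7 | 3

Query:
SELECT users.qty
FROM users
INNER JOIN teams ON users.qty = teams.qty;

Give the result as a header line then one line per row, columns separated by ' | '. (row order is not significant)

== RESULT ==
users.qty
7
8
8

Derivation:
After JOIN teams (3 rows):
users.city | users.qty | teams.kind | teams.qty | teams.yr
SEA | 7 | gray | 7 | 3
BOS | 8 | gold | 8 | 2
BOS | 8 | green | 8 | 10
After SELECT (3 rows):
users.qty
7
8
8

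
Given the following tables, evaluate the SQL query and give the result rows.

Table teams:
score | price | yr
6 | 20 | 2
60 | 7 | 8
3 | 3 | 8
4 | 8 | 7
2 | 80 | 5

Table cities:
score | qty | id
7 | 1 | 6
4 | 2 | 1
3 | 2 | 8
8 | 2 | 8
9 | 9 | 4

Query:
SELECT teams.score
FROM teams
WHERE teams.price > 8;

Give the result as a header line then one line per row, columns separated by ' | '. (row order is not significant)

== RESULT ==
teams.score
6
2

Derivation:
After WHERE (2 rows):
teams.score | teams.price | teams.yr
6 | 20 | 2
2 | 80 | 5
After SELECT (2 rows):
teams.score
6
2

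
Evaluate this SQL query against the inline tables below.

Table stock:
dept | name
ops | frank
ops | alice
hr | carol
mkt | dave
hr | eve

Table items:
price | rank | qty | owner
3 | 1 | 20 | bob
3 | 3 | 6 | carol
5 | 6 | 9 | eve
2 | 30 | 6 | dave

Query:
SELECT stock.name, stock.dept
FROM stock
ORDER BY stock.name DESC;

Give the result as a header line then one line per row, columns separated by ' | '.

After SELECT (5 rows):
stock.name | stock.dept
frank | ops
alice | ops
carol | hr
dave | mkt
eve | hr
After ORDER BY (5 rows):
stock.name | stock.dept
frank | ops
eve | hr
dave | mkt
carol | hr
alice | ops

== RESULT ==
stock.name | stock.dept
frank | ops
eve | hr
dave | mkt
carol | hr
alice | ops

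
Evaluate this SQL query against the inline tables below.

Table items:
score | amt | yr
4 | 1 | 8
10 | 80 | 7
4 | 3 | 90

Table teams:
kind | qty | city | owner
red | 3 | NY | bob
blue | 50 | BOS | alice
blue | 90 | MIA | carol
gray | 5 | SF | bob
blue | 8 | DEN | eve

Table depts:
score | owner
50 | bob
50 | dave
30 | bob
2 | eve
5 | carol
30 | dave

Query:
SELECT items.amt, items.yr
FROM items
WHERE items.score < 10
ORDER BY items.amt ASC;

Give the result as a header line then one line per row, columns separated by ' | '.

After WHERE (2 rows):
items.score | items.amt | items.yr
4 | 1 | 8
4 | 3 | 90
After SELECT (2 rows):
items.amt | items.yr
1 | 8
3 | 90
After ORDER BY (2 rows):
items.amt | items.yr
1 | 8
3 | 90

== RESULT ==
items.amt | items.yr
1 | 8
3 | 90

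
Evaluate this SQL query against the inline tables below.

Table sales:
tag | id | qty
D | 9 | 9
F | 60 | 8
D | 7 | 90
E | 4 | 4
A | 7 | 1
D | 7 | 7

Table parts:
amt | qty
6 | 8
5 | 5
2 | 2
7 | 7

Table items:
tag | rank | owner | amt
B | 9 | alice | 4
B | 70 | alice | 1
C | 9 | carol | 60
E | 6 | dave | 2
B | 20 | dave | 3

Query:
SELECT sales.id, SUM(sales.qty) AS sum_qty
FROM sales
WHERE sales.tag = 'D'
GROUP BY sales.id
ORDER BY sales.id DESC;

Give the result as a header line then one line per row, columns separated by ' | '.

== RESULT ==
sales.id | sum_qty
9 | 9
7 | 97

Derivation:
After WHERE (3 rows):
sales.tag | sales.id | sales.qty
D | 9 | 9
D | 7 | 90
D | 7 | 7
After GROUP BY (2 rows):
sales.id | sum_qty
9 | 9
7 | 97
After ORDER BY (2 rows):
sales.id | sum_qty
9 | 9
7 | 97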